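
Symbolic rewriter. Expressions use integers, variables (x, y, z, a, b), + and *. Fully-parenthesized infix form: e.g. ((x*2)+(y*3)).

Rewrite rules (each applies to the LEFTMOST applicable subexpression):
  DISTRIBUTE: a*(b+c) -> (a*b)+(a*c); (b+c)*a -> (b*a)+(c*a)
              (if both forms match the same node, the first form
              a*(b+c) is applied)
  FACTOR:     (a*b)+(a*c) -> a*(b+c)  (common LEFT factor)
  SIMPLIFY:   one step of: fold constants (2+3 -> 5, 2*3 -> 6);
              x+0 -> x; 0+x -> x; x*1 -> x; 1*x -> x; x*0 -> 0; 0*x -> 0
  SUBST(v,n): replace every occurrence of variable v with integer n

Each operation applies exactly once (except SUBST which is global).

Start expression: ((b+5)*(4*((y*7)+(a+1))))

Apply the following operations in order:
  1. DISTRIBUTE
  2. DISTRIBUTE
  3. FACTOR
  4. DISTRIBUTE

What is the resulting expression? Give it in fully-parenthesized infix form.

Start: ((b+5)*(4*((y*7)+(a+1))))
Apply DISTRIBUTE at root (target: ((b+5)*(4*((y*7)+(a+1))))): ((b+5)*(4*((y*7)+(a+1)))) -> ((b*(4*((y*7)+(a+1))))+(5*(4*((y*7)+(a+1)))))
Apply DISTRIBUTE at LR (target: (4*((y*7)+(a+1)))): ((b*(4*((y*7)+(a+1))))+(5*(4*((y*7)+(a+1))))) -> ((b*((4*(y*7))+(4*(a+1))))+(5*(4*((y*7)+(a+1)))))
Apply FACTOR at LR (target: ((4*(y*7))+(4*(a+1)))): ((b*((4*(y*7))+(4*(a+1))))+(5*(4*((y*7)+(a+1))))) -> ((b*(4*((y*7)+(a+1))))+(5*(4*((y*7)+(a+1)))))
Apply DISTRIBUTE at LR (target: (4*((y*7)+(a+1)))): ((b*(4*((y*7)+(a+1))))+(5*(4*((y*7)+(a+1))))) -> ((b*((4*(y*7))+(4*(a+1))))+(5*(4*((y*7)+(a+1)))))

Answer: ((b*((4*(y*7))+(4*(a+1))))+(5*(4*((y*7)+(a+1)))))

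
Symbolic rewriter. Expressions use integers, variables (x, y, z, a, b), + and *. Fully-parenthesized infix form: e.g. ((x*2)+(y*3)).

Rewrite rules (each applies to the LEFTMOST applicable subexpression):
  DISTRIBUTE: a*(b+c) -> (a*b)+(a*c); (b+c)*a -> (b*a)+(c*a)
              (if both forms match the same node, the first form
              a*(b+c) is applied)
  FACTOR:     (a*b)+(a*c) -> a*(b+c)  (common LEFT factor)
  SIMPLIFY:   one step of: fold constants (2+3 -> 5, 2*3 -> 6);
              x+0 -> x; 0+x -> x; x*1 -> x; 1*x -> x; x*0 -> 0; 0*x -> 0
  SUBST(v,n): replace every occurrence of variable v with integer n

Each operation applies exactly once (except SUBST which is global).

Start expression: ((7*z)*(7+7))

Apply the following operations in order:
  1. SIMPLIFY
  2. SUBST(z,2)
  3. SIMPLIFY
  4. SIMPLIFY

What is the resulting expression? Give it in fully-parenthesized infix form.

Start: ((7*z)*(7+7))
Apply SIMPLIFY at R (target: (7+7)): ((7*z)*(7+7)) -> ((7*z)*14)
Apply SUBST(z,2): ((7*z)*14) -> ((7*2)*14)
Apply SIMPLIFY at L (target: (7*2)): ((7*2)*14) -> (14*14)
Apply SIMPLIFY at root (target: (14*14)): (14*14) -> 196

Answer: 196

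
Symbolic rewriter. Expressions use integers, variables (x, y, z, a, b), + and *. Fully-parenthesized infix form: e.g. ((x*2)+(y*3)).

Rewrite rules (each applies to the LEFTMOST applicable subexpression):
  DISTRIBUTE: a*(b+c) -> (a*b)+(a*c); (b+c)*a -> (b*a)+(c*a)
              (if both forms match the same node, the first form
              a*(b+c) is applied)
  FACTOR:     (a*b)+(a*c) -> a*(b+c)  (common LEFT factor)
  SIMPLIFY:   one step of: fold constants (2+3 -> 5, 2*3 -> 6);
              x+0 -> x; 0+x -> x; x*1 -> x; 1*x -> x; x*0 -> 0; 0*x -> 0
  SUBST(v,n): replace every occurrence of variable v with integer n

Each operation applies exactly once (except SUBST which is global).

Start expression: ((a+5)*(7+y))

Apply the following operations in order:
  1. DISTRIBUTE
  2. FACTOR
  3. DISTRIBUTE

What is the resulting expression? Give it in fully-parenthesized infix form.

Answer: (((a+5)*7)+((a+5)*y))

Derivation:
Start: ((a+5)*(7+y))
Apply DISTRIBUTE at root (target: ((a+5)*(7+y))): ((a+5)*(7+y)) -> (((a+5)*7)+((a+5)*y))
Apply FACTOR at root (target: (((a+5)*7)+((a+5)*y))): (((a+5)*7)+((a+5)*y)) -> ((a+5)*(7+y))
Apply DISTRIBUTE at root (target: ((a+5)*(7+y))): ((a+5)*(7+y)) -> (((a+5)*7)+((a+5)*y))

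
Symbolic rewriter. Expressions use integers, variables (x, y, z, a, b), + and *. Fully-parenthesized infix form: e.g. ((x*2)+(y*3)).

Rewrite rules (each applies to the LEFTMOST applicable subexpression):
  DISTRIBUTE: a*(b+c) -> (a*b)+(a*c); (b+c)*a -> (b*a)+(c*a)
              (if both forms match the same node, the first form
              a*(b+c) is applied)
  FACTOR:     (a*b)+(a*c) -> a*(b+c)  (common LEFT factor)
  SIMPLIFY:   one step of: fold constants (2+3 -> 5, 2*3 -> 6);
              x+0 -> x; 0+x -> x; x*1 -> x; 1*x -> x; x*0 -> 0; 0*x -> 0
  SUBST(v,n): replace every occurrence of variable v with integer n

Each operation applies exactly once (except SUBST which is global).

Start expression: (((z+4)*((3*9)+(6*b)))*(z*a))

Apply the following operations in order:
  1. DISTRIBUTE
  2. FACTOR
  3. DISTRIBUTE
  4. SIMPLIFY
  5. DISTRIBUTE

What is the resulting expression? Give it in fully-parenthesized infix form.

Answer: ((((z+4)*27)*(z*a))+(((z+4)*(6*b))*(z*a)))

Derivation:
Start: (((z+4)*((3*9)+(6*b)))*(z*a))
Apply DISTRIBUTE at L (target: ((z+4)*((3*9)+(6*b)))): (((z+4)*((3*9)+(6*b)))*(z*a)) -> ((((z+4)*(3*9))+((z+4)*(6*b)))*(z*a))
Apply FACTOR at L (target: (((z+4)*(3*9))+((z+4)*(6*b)))): ((((z+4)*(3*9))+((z+4)*(6*b)))*(z*a)) -> (((z+4)*((3*9)+(6*b)))*(z*a))
Apply DISTRIBUTE at L (target: ((z+4)*((3*9)+(6*b)))): (((z+4)*((3*9)+(6*b)))*(z*a)) -> ((((z+4)*(3*9))+((z+4)*(6*b)))*(z*a))
Apply SIMPLIFY at LLR (target: (3*9)): ((((z+4)*(3*9))+((z+4)*(6*b)))*(z*a)) -> ((((z+4)*27)+((z+4)*(6*b)))*(z*a))
Apply DISTRIBUTE at root (target: ((((z+4)*27)+((z+4)*(6*b)))*(z*a))): ((((z+4)*27)+((z+4)*(6*b)))*(z*a)) -> ((((z+4)*27)*(z*a))+(((z+4)*(6*b))*(z*a)))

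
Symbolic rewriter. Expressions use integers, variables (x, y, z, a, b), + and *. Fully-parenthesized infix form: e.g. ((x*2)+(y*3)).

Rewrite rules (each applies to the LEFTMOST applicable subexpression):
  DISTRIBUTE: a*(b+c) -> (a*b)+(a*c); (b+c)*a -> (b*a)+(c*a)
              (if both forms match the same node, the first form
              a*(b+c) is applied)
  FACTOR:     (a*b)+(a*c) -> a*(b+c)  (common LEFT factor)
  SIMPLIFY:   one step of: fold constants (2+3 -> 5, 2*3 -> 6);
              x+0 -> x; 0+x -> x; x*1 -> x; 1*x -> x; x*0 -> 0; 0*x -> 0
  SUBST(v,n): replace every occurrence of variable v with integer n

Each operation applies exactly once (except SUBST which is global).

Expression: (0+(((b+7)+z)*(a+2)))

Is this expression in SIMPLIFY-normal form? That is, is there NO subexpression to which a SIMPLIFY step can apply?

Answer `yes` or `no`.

Expression: (0+(((b+7)+z)*(a+2)))
Scanning for simplifiable subexpressions (pre-order)...
  at root: (0+(((b+7)+z)*(a+2))) (SIMPLIFIABLE)
  at R: (((b+7)+z)*(a+2)) (not simplifiable)
  at RL: ((b+7)+z) (not simplifiable)
  at RLL: (b+7) (not simplifiable)
  at RR: (a+2) (not simplifiable)
Found simplifiable subexpr at path root: (0+(((b+7)+z)*(a+2)))
One SIMPLIFY step would give: (((b+7)+z)*(a+2))
-> NOT in normal form.

Answer: no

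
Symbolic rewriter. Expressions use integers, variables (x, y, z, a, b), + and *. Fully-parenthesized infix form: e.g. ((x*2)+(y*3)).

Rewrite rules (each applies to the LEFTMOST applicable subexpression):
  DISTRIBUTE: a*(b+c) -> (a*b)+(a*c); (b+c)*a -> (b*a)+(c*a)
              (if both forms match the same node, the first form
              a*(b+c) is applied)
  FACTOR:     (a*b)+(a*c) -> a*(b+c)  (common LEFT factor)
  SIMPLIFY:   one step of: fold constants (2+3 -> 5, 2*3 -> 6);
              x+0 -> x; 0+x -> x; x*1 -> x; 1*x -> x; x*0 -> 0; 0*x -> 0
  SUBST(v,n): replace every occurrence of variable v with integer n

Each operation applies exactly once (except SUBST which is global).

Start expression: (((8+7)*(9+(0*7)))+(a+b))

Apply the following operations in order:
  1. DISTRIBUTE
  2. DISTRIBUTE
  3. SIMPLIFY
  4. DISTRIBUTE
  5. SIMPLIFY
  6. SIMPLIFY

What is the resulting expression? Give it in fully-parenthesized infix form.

Start: (((8+7)*(9+(0*7)))+(a+b))
Apply DISTRIBUTE at L (target: ((8+7)*(9+(0*7)))): (((8+7)*(9+(0*7)))+(a+b)) -> ((((8+7)*9)+((8+7)*(0*7)))+(a+b))
Apply DISTRIBUTE at LL (target: ((8+7)*9)): ((((8+7)*9)+((8+7)*(0*7)))+(a+b)) -> ((((8*9)+(7*9))+((8+7)*(0*7)))+(a+b))
Apply SIMPLIFY at LLL (target: (8*9)): ((((8*9)+(7*9))+((8+7)*(0*7)))+(a+b)) -> (((72+(7*9))+((8+7)*(0*7)))+(a+b))
Apply DISTRIBUTE at LR (target: ((8+7)*(0*7))): (((72+(7*9))+((8+7)*(0*7)))+(a+b)) -> (((72+(7*9))+((8*(0*7))+(7*(0*7))))+(a+b))
Apply SIMPLIFY at LLR (target: (7*9)): (((72+(7*9))+((8*(0*7))+(7*(0*7))))+(a+b)) -> (((72+63)+((8*(0*7))+(7*(0*7))))+(a+b))
Apply SIMPLIFY at LL (target: (72+63)): (((72+63)+((8*(0*7))+(7*(0*7))))+(a+b)) -> ((135+((8*(0*7))+(7*(0*7))))+(a+b))

Answer: ((135+((8*(0*7))+(7*(0*7))))+(a+b))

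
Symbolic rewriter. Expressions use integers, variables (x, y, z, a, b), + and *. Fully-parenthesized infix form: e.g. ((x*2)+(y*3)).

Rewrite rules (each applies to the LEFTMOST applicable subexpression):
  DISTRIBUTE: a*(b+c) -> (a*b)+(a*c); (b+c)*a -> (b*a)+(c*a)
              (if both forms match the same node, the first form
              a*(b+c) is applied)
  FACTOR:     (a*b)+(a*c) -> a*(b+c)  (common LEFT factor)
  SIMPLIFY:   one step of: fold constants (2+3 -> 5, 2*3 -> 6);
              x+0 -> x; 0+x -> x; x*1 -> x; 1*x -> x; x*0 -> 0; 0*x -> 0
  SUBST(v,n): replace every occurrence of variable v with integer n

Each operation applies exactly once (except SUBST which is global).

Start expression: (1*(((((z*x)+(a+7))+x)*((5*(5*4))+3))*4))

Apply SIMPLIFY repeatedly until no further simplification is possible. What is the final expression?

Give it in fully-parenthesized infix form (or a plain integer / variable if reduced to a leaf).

Start: (1*(((((z*x)+(a+7))+x)*((5*(5*4))+3))*4))
Step 1: at root: (1*(((((z*x)+(a+7))+x)*((5*(5*4))+3))*4)) -> (((((z*x)+(a+7))+x)*((5*(5*4))+3))*4); overall: (1*(((((z*x)+(a+7))+x)*((5*(5*4))+3))*4)) -> (((((z*x)+(a+7))+x)*((5*(5*4))+3))*4)
Step 2: at LRLR: (5*4) -> 20; overall: (((((z*x)+(a+7))+x)*((5*(5*4))+3))*4) -> (((((z*x)+(a+7))+x)*((5*20)+3))*4)
Step 3: at LRL: (5*20) -> 100; overall: (((((z*x)+(a+7))+x)*((5*20)+3))*4) -> (((((z*x)+(a+7))+x)*(100+3))*4)
Step 4: at LR: (100+3) -> 103; overall: (((((z*x)+(a+7))+x)*(100+3))*4) -> (((((z*x)+(a+7))+x)*103)*4)
Fixed point: (((((z*x)+(a+7))+x)*103)*4)

Answer: (((((z*x)+(a+7))+x)*103)*4)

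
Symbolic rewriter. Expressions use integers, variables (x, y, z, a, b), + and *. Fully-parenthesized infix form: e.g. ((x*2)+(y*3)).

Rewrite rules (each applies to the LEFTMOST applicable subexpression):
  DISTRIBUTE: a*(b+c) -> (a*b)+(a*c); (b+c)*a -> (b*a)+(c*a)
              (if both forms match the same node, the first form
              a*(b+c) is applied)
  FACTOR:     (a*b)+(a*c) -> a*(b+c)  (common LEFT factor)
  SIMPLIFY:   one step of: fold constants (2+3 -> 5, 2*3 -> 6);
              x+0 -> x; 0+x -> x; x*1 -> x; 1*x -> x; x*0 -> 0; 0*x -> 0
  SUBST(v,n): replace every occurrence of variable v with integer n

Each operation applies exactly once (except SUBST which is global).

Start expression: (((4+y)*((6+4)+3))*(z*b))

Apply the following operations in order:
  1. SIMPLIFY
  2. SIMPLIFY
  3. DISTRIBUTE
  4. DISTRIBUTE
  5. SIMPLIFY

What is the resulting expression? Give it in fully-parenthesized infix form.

Start: (((4+y)*((6+4)+3))*(z*b))
Apply SIMPLIFY at LRL (target: (6+4)): (((4+y)*((6+4)+3))*(z*b)) -> (((4+y)*(10+3))*(z*b))
Apply SIMPLIFY at LR (target: (10+3)): (((4+y)*(10+3))*(z*b)) -> (((4+y)*13)*(z*b))
Apply DISTRIBUTE at L (target: ((4+y)*13)): (((4+y)*13)*(z*b)) -> (((4*13)+(y*13))*(z*b))
Apply DISTRIBUTE at root (target: (((4*13)+(y*13))*(z*b))): (((4*13)+(y*13))*(z*b)) -> (((4*13)*(z*b))+((y*13)*(z*b)))
Apply SIMPLIFY at LL (target: (4*13)): (((4*13)*(z*b))+((y*13)*(z*b))) -> ((52*(z*b))+((y*13)*(z*b)))

Answer: ((52*(z*b))+((y*13)*(z*b)))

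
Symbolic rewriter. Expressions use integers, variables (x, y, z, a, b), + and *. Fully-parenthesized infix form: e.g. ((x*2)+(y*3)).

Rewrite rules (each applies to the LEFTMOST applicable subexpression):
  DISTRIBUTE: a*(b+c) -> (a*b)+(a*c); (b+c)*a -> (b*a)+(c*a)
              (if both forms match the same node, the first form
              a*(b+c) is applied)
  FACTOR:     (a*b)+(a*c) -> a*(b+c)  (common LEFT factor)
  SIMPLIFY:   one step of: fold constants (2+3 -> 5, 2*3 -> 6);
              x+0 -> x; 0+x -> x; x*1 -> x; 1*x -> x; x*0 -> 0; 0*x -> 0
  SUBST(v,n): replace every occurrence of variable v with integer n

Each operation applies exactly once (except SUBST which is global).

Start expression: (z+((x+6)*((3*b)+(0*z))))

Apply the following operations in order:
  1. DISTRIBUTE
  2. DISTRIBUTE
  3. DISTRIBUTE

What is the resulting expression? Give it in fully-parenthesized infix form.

Answer: (z+(((x*(3*b))+(6*(3*b)))+((x*(0*z))+(6*(0*z)))))

Derivation:
Start: (z+((x+6)*((3*b)+(0*z))))
Apply DISTRIBUTE at R (target: ((x+6)*((3*b)+(0*z)))): (z+((x+6)*((3*b)+(0*z)))) -> (z+(((x+6)*(3*b))+((x+6)*(0*z))))
Apply DISTRIBUTE at RL (target: ((x+6)*(3*b))): (z+(((x+6)*(3*b))+((x+6)*(0*z)))) -> (z+(((x*(3*b))+(6*(3*b)))+((x+6)*(0*z))))
Apply DISTRIBUTE at RR (target: ((x+6)*(0*z))): (z+(((x*(3*b))+(6*(3*b)))+((x+6)*(0*z)))) -> (z+(((x*(3*b))+(6*(3*b)))+((x*(0*z))+(6*(0*z)))))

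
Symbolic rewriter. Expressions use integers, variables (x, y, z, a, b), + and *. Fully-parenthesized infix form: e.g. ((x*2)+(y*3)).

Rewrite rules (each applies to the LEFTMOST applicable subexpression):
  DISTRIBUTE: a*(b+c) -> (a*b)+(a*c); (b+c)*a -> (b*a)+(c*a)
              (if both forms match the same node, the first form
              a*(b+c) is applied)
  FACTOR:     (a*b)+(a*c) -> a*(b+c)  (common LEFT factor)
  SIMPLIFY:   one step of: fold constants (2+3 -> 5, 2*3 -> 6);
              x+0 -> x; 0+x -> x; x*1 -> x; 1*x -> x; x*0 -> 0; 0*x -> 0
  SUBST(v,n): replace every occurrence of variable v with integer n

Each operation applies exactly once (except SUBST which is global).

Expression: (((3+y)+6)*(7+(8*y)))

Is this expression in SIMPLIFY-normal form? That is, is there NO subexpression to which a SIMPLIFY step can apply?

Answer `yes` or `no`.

Answer: yes

Derivation:
Expression: (((3+y)+6)*(7+(8*y)))
Scanning for simplifiable subexpressions (pre-order)...
  at root: (((3+y)+6)*(7+(8*y))) (not simplifiable)
  at L: ((3+y)+6) (not simplifiable)
  at LL: (3+y) (not simplifiable)
  at R: (7+(8*y)) (not simplifiable)
  at RR: (8*y) (not simplifiable)
Result: no simplifiable subexpression found -> normal form.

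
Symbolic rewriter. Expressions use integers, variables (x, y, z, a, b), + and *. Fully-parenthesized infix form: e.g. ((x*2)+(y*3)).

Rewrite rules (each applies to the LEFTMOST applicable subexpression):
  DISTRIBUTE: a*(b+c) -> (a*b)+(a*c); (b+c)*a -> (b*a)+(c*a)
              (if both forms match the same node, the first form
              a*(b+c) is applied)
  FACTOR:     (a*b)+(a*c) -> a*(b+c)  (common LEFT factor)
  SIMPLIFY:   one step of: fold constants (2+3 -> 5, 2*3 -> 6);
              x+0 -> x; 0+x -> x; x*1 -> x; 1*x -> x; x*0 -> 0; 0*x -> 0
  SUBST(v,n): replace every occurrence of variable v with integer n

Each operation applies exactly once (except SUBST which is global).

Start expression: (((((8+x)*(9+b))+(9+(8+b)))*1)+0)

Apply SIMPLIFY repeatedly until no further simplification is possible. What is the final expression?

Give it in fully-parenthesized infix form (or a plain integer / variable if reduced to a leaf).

Start: (((((8+x)*(9+b))+(9+(8+b)))*1)+0)
Step 1: at root: (((((8+x)*(9+b))+(9+(8+b)))*1)+0) -> ((((8+x)*(9+b))+(9+(8+b)))*1); overall: (((((8+x)*(9+b))+(9+(8+b)))*1)+0) -> ((((8+x)*(9+b))+(9+(8+b)))*1)
Step 2: at root: ((((8+x)*(9+b))+(9+(8+b)))*1) -> (((8+x)*(9+b))+(9+(8+b))); overall: ((((8+x)*(9+b))+(9+(8+b)))*1) -> (((8+x)*(9+b))+(9+(8+b)))
Fixed point: (((8+x)*(9+b))+(9+(8+b)))

Answer: (((8+x)*(9+b))+(9+(8+b)))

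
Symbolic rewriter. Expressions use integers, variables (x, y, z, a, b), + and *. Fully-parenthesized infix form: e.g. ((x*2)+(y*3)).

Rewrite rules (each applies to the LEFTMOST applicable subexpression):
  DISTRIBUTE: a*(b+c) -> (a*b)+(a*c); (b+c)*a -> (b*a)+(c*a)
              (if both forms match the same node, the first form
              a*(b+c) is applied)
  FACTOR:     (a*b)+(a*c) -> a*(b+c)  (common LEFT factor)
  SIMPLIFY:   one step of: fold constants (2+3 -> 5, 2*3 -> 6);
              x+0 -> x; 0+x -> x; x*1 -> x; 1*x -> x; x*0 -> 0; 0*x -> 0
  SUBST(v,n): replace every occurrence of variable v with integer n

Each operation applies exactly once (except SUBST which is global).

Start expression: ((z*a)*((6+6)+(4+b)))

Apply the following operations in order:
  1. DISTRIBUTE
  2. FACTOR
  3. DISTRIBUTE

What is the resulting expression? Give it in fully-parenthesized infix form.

Answer: (((z*a)*(6+6))+((z*a)*(4+b)))

Derivation:
Start: ((z*a)*((6+6)+(4+b)))
Apply DISTRIBUTE at root (target: ((z*a)*((6+6)+(4+b)))): ((z*a)*((6+6)+(4+b))) -> (((z*a)*(6+6))+((z*a)*(4+b)))
Apply FACTOR at root (target: (((z*a)*(6+6))+((z*a)*(4+b)))): (((z*a)*(6+6))+((z*a)*(4+b))) -> ((z*a)*((6+6)+(4+b)))
Apply DISTRIBUTE at root (target: ((z*a)*((6+6)+(4+b)))): ((z*a)*((6+6)+(4+b))) -> (((z*a)*(6+6))+((z*a)*(4+b)))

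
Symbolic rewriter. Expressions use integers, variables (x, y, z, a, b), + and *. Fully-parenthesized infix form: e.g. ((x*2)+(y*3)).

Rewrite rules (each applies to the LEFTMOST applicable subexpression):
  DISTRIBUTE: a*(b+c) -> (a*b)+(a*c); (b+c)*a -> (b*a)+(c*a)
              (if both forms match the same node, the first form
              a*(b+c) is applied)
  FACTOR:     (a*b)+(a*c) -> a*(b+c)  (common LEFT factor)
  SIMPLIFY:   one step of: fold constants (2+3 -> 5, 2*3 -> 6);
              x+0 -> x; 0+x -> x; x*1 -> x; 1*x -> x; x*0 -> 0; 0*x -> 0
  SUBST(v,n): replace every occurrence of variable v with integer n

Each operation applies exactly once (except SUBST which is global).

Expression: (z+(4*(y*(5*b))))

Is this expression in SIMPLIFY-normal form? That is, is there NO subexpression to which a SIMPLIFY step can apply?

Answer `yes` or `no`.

Answer: yes

Derivation:
Expression: (z+(4*(y*(5*b))))
Scanning for simplifiable subexpressions (pre-order)...
  at root: (z+(4*(y*(5*b)))) (not simplifiable)
  at R: (4*(y*(5*b))) (not simplifiable)
  at RR: (y*(5*b)) (not simplifiable)
  at RRR: (5*b) (not simplifiable)
Result: no simplifiable subexpression found -> normal form.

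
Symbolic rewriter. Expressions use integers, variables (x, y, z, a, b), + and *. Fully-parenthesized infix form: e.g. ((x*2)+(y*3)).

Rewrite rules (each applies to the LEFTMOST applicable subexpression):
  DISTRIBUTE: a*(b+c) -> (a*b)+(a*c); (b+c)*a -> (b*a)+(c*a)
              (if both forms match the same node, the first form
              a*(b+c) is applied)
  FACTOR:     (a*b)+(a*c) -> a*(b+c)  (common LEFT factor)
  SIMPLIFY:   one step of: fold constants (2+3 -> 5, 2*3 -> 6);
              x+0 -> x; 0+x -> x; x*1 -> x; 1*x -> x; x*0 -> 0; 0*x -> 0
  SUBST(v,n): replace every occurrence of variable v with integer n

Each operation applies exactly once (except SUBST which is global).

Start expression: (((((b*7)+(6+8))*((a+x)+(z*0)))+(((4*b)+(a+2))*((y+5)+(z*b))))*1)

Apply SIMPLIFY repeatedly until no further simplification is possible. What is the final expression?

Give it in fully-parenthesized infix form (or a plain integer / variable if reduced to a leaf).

Answer: ((((b*7)+14)*(a+x))+(((4*b)+(a+2))*((y+5)+(z*b))))

Derivation:
Start: (((((b*7)+(6+8))*((a+x)+(z*0)))+(((4*b)+(a+2))*((y+5)+(z*b))))*1)
Step 1: at root: (((((b*7)+(6+8))*((a+x)+(z*0)))+(((4*b)+(a+2))*((y+5)+(z*b))))*1) -> ((((b*7)+(6+8))*((a+x)+(z*0)))+(((4*b)+(a+2))*((y+5)+(z*b)))); overall: (((((b*7)+(6+8))*((a+x)+(z*0)))+(((4*b)+(a+2))*((y+5)+(z*b))))*1) -> ((((b*7)+(6+8))*((a+x)+(z*0)))+(((4*b)+(a+2))*((y+5)+(z*b))))
Step 2: at LLR: (6+8) -> 14; overall: ((((b*7)+(6+8))*((a+x)+(z*0)))+(((4*b)+(a+2))*((y+5)+(z*b)))) -> ((((b*7)+14)*((a+x)+(z*0)))+(((4*b)+(a+2))*((y+5)+(z*b))))
Step 3: at LRR: (z*0) -> 0; overall: ((((b*7)+14)*((a+x)+(z*0)))+(((4*b)+(a+2))*((y+5)+(z*b)))) -> ((((b*7)+14)*((a+x)+0))+(((4*b)+(a+2))*((y+5)+(z*b))))
Step 4: at LR: ((a+x)+0) -> (a+x); overall: ((((b*7)+14)*((a+x)+0))+(((4*b)+(a+2))*((y+5)+(z*b)))) -> ((((b*7)+14)*(a+x))+(((4*b)+(a+2))*((y+5)+(z*b))))
Fixed point: ((((b*7)+14)*(a+x))+(((4*b)+(a+2))*((y+5)+(z*b))))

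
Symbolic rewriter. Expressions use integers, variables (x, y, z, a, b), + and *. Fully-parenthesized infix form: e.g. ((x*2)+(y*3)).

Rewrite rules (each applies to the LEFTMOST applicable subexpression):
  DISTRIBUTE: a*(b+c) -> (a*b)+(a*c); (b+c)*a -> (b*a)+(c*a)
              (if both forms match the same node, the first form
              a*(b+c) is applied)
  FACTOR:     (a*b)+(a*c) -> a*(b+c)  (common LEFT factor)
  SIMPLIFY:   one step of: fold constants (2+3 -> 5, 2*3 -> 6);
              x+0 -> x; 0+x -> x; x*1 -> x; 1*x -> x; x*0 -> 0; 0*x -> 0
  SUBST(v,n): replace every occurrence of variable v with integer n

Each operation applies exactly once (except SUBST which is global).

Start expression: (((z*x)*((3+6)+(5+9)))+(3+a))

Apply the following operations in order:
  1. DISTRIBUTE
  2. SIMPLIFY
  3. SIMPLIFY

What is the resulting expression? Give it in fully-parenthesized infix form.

Answer: ((((z*x)*9)+((z*x)*14))+(3+a))

Derivation:
Start: (((z*x)*((3+6)+(5+9)))+(3+a))
Apply DISTRIBUTE at L (target: ((z*x)*((3+6)+(5+9)))): (((z*x)*((3+6)+(5+9)))+(3+a)) -> ((((z*x)*(3+6))+((z*x)*(5+9)))+(3+a))
Apply SIMPLIFY at LLR (target: (3+6)): ((((z*x)*(3+6))+((z*x)*(5+9)))+(3+a)) -> ((((z*x)*9)+((z*x)*(5+9)))+(3+a))
Apply SIMPLIFY at LRR (target: (5+9)): ((((z*x)*9)+((z*x)*(5+9)))+(3+a)) -> ((((z*x)*9)+((z*x)*14))+(3+a))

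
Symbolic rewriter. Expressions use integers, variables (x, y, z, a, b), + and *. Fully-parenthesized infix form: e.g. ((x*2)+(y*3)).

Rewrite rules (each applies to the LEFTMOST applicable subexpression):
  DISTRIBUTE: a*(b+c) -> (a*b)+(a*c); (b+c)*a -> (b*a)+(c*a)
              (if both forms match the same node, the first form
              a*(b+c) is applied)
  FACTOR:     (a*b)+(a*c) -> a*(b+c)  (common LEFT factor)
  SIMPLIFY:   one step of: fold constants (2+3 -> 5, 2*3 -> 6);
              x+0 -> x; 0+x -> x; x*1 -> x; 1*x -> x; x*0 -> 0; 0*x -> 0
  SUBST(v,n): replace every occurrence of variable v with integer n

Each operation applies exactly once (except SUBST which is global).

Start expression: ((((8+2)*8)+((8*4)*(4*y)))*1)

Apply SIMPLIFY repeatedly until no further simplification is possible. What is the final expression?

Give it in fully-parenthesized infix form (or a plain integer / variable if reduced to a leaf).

Answer: (80+(32*(4*y)))

Derivation:
Start: ((((8+2)*8)+((8*4)*(4*y)))*1)
Step 1: at root: ((((8+2)*8)+((8*4)*(4*y)))*1) -> (((8+2)*8)+((8*4)*(4*y))); overall: ((((8+2)*8)+((8*4)*(4*y)))*1) -> (((8+2)*8)+((8*4)*(4*y)))
Step 2: at LL: (8+2) -> 10; overall: (((8+2)*8)+((8*4)*(4*y))) -> ((10*8)+((8*4)*(4*y)))
Step 3: at L: (10*8) -> 80; overall: ((10*8)+((8*4)*(4*y))) -> (80+((8*4)*(4*y)))
Step 4: at RL: (8*4) -> 32; overall: (80+((8*4)*(4*y))) -> (80+(32*(4*y)))
Fixed point: (80+(32*(4*y)))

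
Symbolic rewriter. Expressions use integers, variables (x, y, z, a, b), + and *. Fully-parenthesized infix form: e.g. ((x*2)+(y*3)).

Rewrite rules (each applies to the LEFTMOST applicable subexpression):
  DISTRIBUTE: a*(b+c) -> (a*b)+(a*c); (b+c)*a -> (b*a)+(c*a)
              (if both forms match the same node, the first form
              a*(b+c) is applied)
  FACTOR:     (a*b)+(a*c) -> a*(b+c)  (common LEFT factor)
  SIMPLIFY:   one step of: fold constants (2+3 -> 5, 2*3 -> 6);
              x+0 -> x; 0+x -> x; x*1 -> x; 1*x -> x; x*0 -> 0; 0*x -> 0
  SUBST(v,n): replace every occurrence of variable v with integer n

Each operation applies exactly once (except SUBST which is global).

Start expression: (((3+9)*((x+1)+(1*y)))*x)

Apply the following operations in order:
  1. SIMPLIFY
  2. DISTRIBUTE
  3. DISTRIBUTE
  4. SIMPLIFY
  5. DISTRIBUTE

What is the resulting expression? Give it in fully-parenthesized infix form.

Start: (((3+9)*((x+1)+(1*y)))*x)
Apply SIMPLIFY at LL (target: (3+9)): (((3+9)*((x+1)+(1*y)))*x) -> ((12*((x+1)+(1*y)))*x)
Apply DISTRIBUTE at L (target: (12*((x+1)+(1*y)))): ((12*((x+1)+(1*y)))*x) -> (((12*(x+1))+(12*(1*y)))*x)
Apply DISTRIBUTE at root (target: (((12*(x+1))+(12*(1*y)))*x)): (((12*(x+1))+(12*(1*y)))*x) -> (((12*(x+1))*x)+((12*(1*y))*x))
Apply SIMPLIFY at RLR (target: (1*y)): (((12*(x+1))*x)+((12*(1*y))*x)) -> (((12*(x+1))*x)+((12*y)*x))
Apply DISTRIBUTE at LL (target: (12*(x+1))): (((12*(x+1))*x)+((12*y)*x)) -> ((((12*x)+(12*1))*x)+((12*y)*x))

Answer: ((((12*x)+(12*1))*x)+((12*y)*x))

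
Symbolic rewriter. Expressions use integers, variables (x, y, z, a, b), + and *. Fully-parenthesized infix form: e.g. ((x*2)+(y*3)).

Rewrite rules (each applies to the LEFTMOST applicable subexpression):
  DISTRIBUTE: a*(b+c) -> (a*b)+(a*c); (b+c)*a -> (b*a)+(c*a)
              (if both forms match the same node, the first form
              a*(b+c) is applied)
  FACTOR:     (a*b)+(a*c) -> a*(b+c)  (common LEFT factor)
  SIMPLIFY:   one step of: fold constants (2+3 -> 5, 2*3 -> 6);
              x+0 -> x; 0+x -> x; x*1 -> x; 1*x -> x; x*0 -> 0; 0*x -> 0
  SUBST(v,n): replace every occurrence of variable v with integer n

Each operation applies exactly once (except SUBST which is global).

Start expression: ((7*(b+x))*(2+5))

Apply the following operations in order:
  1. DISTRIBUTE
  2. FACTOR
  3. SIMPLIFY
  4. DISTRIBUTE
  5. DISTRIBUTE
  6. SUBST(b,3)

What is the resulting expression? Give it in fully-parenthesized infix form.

Start: ((7*(b+x))*(2+5))
Apply DISTRIBUTE at root (target: ((7*(b+x))*(2+5))): ((7*(b+x))*(2+5)) -> (((7*(b+x))*2)+((7*(b+x))*5))
Apply FACTOR at root (target: (((7*(b+x))*2)+((7*(b+x))*5))): (((7*(b+x))*2)+((7*(b+x))*5)) -> ((7*(b+x))*(2+5))
Apply SIMPLIFY at R (target: (2+5)): ((7*(b+x))*(2+5)) -> ((7*(b+x))*7)
Apply DISTRIBUTE at L (target: (7*(b+x))): ((7*(b+x))*7) -> (((7*b)+(7*x))*7)
Apply DISTRIBUTE at root (target: (((7*b)+(7*x))*7)): (((7*b)+(7*x))*7) -> (((7*b)*7)+((7*x)*7))
Apply SUBST(b,3): (((7*b)*7)+((7*x)*7)) -> (((7*3)*7)+((7*x)*7))

Answer: (((7*3)*7)+((7*x)*7))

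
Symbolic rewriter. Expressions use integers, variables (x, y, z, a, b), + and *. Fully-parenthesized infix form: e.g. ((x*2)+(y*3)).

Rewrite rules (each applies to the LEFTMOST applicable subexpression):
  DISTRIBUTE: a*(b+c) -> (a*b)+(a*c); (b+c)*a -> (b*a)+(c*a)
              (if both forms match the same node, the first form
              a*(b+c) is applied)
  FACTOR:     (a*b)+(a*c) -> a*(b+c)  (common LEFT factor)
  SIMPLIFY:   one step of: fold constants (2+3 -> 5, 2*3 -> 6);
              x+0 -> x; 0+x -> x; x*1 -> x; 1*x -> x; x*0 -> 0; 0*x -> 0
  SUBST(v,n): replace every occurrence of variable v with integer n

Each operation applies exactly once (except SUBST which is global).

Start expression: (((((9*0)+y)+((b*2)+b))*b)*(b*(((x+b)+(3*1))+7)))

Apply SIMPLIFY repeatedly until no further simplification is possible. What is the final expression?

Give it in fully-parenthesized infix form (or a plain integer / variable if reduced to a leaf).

Answer: (((y+((b*2)+b))*b)*(b*(((x+b)+3)+7)))

Derivation:
Start: (((((9*0)+y)+((b*2)+b))*b)*(b*(((x+b)+(3*1))+7)))
Step 1: at LLLL: (9*0) -> 0; overall: (((((9*0)+y)+((b*2)+b))*b)*(b*(((x+b)+(3*1))+7))) -> ((((0+y)+((b*2)+b))*b)*(b*(((x+b)+(3*1))+7)))
Step 2: at LLL: (0+y) -> y; overall: ((((0+y)+((b*2)+b))*b)*(b*(((x+b)+(3*1))+7))) -> (((y+((b*2)+b))*b)*(b*(((x+b)+(3*1))+7)))
Step 3: at RRLR: (3*1) -> 3; overall: (((y+((b*2)+b))*b)*(b*(((x+b)+(3*1))+7))) -> (((y+((b*2)+b))*b)*(b*(((x+b)+3)+7)))
Fixed point: (((y+((b*2)+b))*b)*(b*(((x+b)+3)+7)))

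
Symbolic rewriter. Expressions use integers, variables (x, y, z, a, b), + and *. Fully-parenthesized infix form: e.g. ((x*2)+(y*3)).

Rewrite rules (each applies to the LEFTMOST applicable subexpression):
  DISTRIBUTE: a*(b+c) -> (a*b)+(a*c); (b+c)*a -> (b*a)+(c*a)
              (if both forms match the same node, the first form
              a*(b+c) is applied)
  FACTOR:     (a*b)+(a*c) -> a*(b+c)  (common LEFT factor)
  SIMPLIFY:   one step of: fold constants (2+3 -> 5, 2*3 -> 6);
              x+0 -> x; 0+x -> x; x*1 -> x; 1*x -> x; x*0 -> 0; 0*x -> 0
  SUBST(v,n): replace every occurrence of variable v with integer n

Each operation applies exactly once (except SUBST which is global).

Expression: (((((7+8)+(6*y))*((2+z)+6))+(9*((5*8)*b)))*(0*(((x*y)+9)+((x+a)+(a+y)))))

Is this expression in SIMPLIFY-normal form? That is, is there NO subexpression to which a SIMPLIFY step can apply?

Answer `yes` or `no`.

Answer: no

Derivation:
Expression: (((((7+8)+(6*y))*((2+z)+6))+(9*((5*8)*b)))*(0*(((x*y)+9)+((x+a)+(a+y)))))
Scanning for simplifiable subexpressions (pre-order)...
  at root: (((((7+8)+(6*y))*((2+z)+6))+(9*((5*8)*b)))*(0*(((x*y)+9)+((x+a)+(a+y))))) (not simplifiable)
  at L: ((((7+8)+(6*y))*((2+z)+6))+(9*((5*8)*b))) (not simplifiable)
  at LL: (((7+8)+(6*y))*((2+z)+6)) (not simplifiable)
  at LLL: ((7+8)+(6*y)) (not simplifiable)
  at LLLL: (7+8) (SIMPLIFIABLE)
  at LLLR: (6*y) (not simplifiable)
  at LLR: ((2+z)+6) (not simplifiable)
  at LLRL: (2+z) (not simplifiable)
  at LR: (9*((5*8)*b)) (not simplifiable)
  at LRR: ((5*8)*b) (not simplifiable)
  at LRRL: (5*8) (SIMPLIFIABLE)
  at R: (0*(((x*y)+9)+((x+a)+(a+y)))) (SIMPLIFIABLE)
  at RR: (((x*y)+9)+((x+a)+(a+y))) (not simplifiable)
  at RRL: ((x*y)+9) (not simplifiable)
  at RRLL: (x*y) (not simplifiable)
  at RRR: ((x+a)+(a+y)) (not simplifiable)
  at RRRL: (x+a) (not simplifiable)
  at RRRR: (a+y) (not simplifiable)
Found simplifiable subexpr at path LLLL: (7+8)
One SIMPLIFY step would give: ((((15+(6*y))*((2+z)+6))+(9*((5*8)*b)))*(0*(((x*y)+9)+((x+a)+(a+y)))))
-> NOT in normal form.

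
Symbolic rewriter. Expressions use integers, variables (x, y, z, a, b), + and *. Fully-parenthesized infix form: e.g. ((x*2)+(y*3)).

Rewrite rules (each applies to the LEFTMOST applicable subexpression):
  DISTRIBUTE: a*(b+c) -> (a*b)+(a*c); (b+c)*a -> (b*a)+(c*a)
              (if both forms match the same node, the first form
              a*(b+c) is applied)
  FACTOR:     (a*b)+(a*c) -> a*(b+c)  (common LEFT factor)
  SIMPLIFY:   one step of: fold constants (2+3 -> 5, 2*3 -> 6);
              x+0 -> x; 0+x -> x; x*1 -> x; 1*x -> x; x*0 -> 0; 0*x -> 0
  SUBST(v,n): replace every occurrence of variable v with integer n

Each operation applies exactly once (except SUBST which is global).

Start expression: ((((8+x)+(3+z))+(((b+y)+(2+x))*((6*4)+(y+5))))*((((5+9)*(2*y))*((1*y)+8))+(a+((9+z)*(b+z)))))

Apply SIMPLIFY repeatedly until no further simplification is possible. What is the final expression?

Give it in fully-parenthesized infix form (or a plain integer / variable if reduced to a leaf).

Start: ((((8+x)+(3+z))+(((b+y)+(2+x))*((6*4)+(y+5))))*((((5+9)*(2*y))*((1*y)+8))+(a+((9+z)*(b+z)))))
Step 1: at LRRL: (6*4) -> 24; overall: ((((8+x)+(3+z))+(((b+y)+(2+x))*((6*4)+(y+5))))*((((5+9)*(2*y))*((1*y)+8))+(a+((9+z)*(b+z))))) -> ((((8+x)+(3+z))+(((b+y)+(2+x))*(24+(y+5))))*((((5+9)*(2*y))*((1*y)+8))+(a+((9+z)*(b+z)))))
Step 2: at RLLL: (5+9) -> 14; overall: ((((8+x)+(3+z))+(((b+y)+(2+x))*(24+(y+5))))*((((5+9)*(2*y))*((1*y)+8))+(a+((9+z)*(b+z))))) -> ((((8+x)+(3+z))+(((b+y)+(2+x))*(24+(y+5))))*(((14*(2*y))*((1*y)+8))+(a+((9+z)*(b+z)))))
Step 3: at RLRL: (1*y) -> y; overall: ((((8+x)+(3+z))+(((b+y)+(2+x))*(24+(y+5))))*(((14*(2*y))*((1*y)+8))+(a+((9+z)*(b+z))))) -> ((((8+x)+(3+z))+(((b+y)+(2+x))*(24+(y+5))))*(((14*(2*y))*(y+8))+(a+((9+z)*(b+z)))))
Fixed point: ((((8+x)+(3+z))+(((b+y)+(2+x))*(24+(y+5))))*(((14*(2*y))*(y+8))+(a+((9+z)*(b+z)))))

Answer: ((((8+x)+(3+z))+(((b+y)+(2+x))*(24+(y+5))))*(((14*(2*y))*(y+8))+(a+((9+z)*(b+z)))))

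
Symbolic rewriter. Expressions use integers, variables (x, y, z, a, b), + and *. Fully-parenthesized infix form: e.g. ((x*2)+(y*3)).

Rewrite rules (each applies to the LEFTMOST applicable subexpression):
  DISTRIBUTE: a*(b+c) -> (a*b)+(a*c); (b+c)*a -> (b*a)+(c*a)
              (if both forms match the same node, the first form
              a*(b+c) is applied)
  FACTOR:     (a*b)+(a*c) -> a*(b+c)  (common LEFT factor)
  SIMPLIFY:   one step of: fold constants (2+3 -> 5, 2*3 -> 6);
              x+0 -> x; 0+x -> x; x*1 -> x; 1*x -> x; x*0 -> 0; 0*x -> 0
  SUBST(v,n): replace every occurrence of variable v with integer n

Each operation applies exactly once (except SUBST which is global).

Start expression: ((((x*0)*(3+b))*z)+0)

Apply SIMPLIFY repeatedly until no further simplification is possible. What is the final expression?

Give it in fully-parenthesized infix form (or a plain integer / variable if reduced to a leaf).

Answer: 0

Derivation:
Start: ((((x*0)*(3+b))*z)+0)
Step 1: at root: ((((x*0)*(3+b))*z)+0) -> (((x*0)*(3+b))*z); overall: ((((x*0)*(3+b))*z)+0) -> (((x*0)*(3+b))*z)
Step 2: at LL: (x*0) -> 0; overall: (((x*0)*(3+b))*z) -> ((0*(3+b))*z)
Step 3: at L: (0*(3+b)) -> 0; overall: ((0*(3+b))*z) -> (0*z)
Step 4: at root: (0*z) -> 0; overall: (0*z) -> 0
Fixed point: 0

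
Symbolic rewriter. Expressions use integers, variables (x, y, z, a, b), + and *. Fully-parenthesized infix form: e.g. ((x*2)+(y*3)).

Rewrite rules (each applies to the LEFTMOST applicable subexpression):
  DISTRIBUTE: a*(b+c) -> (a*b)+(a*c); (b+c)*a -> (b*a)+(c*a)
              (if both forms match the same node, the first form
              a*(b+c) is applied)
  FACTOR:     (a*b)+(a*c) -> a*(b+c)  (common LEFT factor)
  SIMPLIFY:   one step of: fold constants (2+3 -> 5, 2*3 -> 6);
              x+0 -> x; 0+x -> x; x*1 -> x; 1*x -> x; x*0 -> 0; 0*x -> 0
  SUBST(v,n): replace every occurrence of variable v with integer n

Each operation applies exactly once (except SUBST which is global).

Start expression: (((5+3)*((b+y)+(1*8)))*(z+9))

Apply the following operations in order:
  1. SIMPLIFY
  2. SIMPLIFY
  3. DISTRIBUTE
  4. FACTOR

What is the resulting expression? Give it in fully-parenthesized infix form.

Start: (((5+3)*((b+y)+(1*8)))*(z+9))
Apply SIMPLIFY at LL (target: (5+3)): (((5+3)*((b+y)+(1*8)))*(z+9)) -> ((8*((b+y)+(1*8)))*(z+9))
Apply SIMPLIFY at LRR (target: (1*8)): ((8*((b+y)+(1*8)))*(z+9)) -> ((8*((b+y)+8))*(z+9))
Apply DISTRIBUTE at root (target: ((8*((b+y)+8))*(z+9))): ((8*((b+y)+8))*(z+9)) -> (((8*((b+y)+8))*z)+((8*((b+y)+8))*9))
Apply FACTOR at root (target: (((8*((b+y)+8))*z)+((8*((b+y)+8))*9))): (((8*((b+y)+8))*z)+((8*((b+y)+8))*9)) -> ((8*((b+y)+8))*(z+9))

Answer: ((8*((b+y)+8))*(z+9))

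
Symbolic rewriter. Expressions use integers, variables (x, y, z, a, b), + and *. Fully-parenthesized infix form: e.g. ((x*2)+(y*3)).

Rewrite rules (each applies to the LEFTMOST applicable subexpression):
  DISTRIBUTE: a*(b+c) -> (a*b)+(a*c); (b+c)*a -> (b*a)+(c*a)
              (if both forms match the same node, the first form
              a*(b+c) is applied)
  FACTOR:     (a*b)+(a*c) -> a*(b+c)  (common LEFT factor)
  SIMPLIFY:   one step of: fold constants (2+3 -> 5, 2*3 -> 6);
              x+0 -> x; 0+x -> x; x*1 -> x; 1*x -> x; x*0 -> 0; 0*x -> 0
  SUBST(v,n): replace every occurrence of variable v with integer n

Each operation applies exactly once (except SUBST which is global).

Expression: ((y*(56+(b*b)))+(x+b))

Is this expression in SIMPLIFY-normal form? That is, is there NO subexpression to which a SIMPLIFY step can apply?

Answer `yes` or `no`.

Answer: yes

Derivation:
Expression: ((y*(56+(b*b)))+(x+b))
Scanning for simplifiable subexpressions (pre-order)...
  at root: ((y*(56+(b*b)))+(x+b)) (not simplifiable)
  at L: (y*(56+(b*b))) (not simplifiable)
  at LR: (56+(b*b)) (not simplifiable)
  at LRR: (b*b) (not simplifiable)
  at R: (x+b) (not simplifiable)
Result: no simplifiable subexpression found -> normal form.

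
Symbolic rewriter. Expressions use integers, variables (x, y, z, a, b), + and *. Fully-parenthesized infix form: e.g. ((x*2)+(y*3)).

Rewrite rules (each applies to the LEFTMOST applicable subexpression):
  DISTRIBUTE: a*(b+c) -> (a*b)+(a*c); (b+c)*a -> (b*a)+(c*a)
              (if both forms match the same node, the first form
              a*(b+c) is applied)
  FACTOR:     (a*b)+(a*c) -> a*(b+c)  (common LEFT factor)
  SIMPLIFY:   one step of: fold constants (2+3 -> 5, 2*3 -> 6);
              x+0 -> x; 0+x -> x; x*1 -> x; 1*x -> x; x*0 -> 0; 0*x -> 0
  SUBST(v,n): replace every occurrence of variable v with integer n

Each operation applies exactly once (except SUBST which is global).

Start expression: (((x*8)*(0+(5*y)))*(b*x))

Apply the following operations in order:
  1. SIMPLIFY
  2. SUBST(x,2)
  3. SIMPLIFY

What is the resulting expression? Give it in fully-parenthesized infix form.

Start: (((x*8)*(0+(5*y)))*(b*x))
Apply SIMPLIFY at LR (target: (0+(5*y))): (((x*8)*(0+(5*y)))*(b*x)) -> (((x*8)*(5*y))*(b*x))
Apply SUBST(x,2): (((x*8)*(5*y))*(b*x)) -> (((2*8)*(5*y))*(b*2))
Apply SIMPLIFY at LL (target: (2*8)): (((2*8)*(5*y))*(b*2)) -> ((16*(5*y))*(b*2))

Answer: ((16*(5*y))*(b*2))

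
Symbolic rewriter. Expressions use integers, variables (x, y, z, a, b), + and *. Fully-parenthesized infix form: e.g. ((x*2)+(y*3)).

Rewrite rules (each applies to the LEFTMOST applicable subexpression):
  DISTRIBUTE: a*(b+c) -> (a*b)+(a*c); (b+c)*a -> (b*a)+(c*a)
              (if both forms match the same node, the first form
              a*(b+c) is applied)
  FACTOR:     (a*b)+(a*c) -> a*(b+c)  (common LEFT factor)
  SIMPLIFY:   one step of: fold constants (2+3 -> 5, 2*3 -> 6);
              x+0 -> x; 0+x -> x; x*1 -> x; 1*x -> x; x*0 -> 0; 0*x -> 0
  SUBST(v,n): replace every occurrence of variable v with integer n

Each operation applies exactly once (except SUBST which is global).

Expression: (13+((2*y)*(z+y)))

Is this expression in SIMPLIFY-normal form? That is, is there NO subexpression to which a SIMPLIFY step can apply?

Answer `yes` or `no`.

Answer: yes

Derivation:
Expression: (13+((2*y)*(z+y)))
Scanning for simplifiable subexpressions (pre-order)...
  at root: (13+((2*y)*(z+y))) (not simplifiable)
  at R: ((2*y)*(z+y)) (not simplifiable)
  at RL: (2*y) (not simplifiable)
  at RR: (z+y) (not simplifiable)
Result: no simplifiable subexpression found -> normal form.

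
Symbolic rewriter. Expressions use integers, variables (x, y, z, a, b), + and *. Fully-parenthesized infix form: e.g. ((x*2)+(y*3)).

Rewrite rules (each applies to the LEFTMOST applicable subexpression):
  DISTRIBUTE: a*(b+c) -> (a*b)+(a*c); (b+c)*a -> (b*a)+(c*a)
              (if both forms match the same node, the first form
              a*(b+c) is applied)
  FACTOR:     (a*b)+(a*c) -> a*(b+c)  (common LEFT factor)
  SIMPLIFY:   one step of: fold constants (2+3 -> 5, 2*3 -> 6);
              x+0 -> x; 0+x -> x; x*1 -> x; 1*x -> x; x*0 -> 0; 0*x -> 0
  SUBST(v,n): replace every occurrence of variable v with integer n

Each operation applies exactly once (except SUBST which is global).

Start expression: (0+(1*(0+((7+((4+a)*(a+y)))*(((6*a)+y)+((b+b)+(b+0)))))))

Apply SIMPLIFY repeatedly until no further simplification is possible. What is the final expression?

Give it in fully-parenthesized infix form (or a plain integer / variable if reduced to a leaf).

Answer: ((7+((4+a)*(a+y)))*(((6*a)+y)+((b+b)+b)))

Derivation:
Start: (0+(1*(0+((7+((4+a)*(a+y)))*(((6*a)+y)+((b+b)+(b+0)))))))
Step 1: at root: (0+(1*(0+((7+((4+a)*(a+y)))*(((6*a)+y)+((b+b)+(b+0))))))) -> (1*(0+((7+((4+a)*(a+y)))*(((6*a)+y)+((b+b)+(b+0)))))); overall: (0+(1*(0+((7+((4+a)*(a+y)))*(((6*a)+y)+((b+b)+(b+0))))))) -> (1*(0+((7+((4+a)*(a+y)))*(((6*a)+y)+((b+b)+(b+0))))))
Step 2: at root: (1*(0+((7+((4+a)*(a+y)))*(((6*a)+y)+((b+b)+(b+0)))))) -> (0+((7+((4+a)*(a+y)))*(((6*a)+y)+((b+b)+(b+0))))); overall: (1*(0+((7+((4+a)*(a+y)))*(((6*a)+y)+((b+b)+(b+0)))))) -> (0+((7+((4+a)*(a+y)))*(((6*a)+y)+((b+b)+(b+0)))))
Step 3: at root: (0+((7+((4+a)*(a+y)))*(((6*a)+y)+((b+b)+(b+0))))) -> ((7+((4+a)*(a+y)))*(((6*a)+y)+((b+b)+(b+0)))); overall: (0+((7+((4+a)*(a+y)))*(((6*a)+y)+((b+b)+(b+0))))) -> ((7+((4+a)*(a+y)))*(((6*a)+y)+((b+b)+(b+0))))
Step 4: at RRR: (b+0) -> b; overall: ((7+((4+a)*(a+y)))*(((6*a)+y)+((b+b)+(b+0)))) -> ((7+((4+a)*(a+y)))*(((6*a)+y)+((b+b)+b)))
Fixed point: ((7+((4+a)*(a+y)))*(((6*a)+y)+((b+b)+b)))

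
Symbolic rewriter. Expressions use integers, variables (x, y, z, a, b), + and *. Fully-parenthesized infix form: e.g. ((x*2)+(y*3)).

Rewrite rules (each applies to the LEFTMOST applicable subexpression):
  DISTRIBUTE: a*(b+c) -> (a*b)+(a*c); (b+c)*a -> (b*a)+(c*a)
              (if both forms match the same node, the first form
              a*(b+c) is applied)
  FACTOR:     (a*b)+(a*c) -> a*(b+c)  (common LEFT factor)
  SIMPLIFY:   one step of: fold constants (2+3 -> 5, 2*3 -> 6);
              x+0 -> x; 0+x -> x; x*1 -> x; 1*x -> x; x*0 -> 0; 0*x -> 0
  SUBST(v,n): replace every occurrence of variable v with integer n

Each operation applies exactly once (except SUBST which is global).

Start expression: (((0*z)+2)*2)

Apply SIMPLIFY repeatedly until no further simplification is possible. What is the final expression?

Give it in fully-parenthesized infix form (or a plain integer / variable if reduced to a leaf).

Start: (((0*z)+2)*2)
Step 1: at LL: (0*z) -> 0; overall: (((0*z)+2)*2) -> ((0+2)*2)
Step 2: at L: (0+2) -> 2; overall: ((0+2)*2) -> (2*2)
Step 3: at root: (2*2) -> 4; overall: (2*2) -> 4
Fixed point: 4

Answer: 4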